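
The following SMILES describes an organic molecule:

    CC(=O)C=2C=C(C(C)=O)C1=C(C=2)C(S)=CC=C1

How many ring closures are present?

In SMILES, each pair of matching ring-closure digits denotes one ring-closing bond; the number of such bonds equals the number of independent rings.
Ring-closure bonds here: 2.

2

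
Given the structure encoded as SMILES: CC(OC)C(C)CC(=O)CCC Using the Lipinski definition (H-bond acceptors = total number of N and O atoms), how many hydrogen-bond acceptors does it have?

N atoms: 0; O atoms: 2.
Lipinski HBA = 0 + 2 = 2.

2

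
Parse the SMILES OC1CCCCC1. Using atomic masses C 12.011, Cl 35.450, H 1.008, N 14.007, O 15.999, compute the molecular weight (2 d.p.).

100.16 g/mol

First, the molecular formula is C6H12O (counting implicit H from valence).
  C: 6 × 12.011 = 72.066
  H: 12 × 1.008 = 12.096
  O: 1 × 15.999 = 15.999
Sum: 6×12.011 + 12×1.008 + 1×15.999 = 100.161 → 100.16 g/mol.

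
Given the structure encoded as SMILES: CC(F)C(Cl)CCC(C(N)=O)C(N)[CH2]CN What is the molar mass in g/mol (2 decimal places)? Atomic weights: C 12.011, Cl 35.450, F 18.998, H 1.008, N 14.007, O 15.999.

First, the molecular formula is C10H21ClFN3O (counting implicit H from valence).
  C: 10 × 12.011 = 120.110
  Cl: 1 × 35.450 = 35.450
  F: 1 × 18.998 = 18.998
  H: 21 × 1.008 = 21.168
  N: 3 × 14.007 = 42.021
  O: 1 × 15.999 = 15.999
Sum: 10×12.011 + 1×35.450 + 1×18.998 + 21×1.008 + 3×14.007 + 1×15.999 = 253.746 → 253.75 g/mol.

253.75 g/mol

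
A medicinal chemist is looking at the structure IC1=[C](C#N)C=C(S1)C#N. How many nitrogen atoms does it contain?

2

Scan the SMILES for N atoms (remember two-letter symbols like Cl and Br are single atoms).
Nitrogen count: 2.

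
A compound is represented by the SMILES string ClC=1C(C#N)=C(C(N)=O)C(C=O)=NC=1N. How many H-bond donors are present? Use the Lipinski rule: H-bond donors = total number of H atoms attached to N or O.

Donors: find every N or O and count the H atoms it carries.
  atom 5 (N): bond orders sum to 3 → 0 H
  atom 8 (N): bond orders sum to 1 → 2 H
  atom 9 (O): bond orders sum to 2 → 0 H
  atom 12 (O): bond orders sum to 2 → 0 H
  atom 13 (N): bond orders sum to 3 → 0 H
  atom 15 (N): bond orders sum to 1 → 2 H
Lipinski HBD = 4.

4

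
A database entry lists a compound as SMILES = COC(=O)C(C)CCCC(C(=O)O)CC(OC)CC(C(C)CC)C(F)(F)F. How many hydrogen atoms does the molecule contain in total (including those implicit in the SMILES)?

Walk through each heavy atom and fill implicit hydrogens from standard valence (C 4, N 3, O 2, S 2, halogen 1):
  atom 1: C, bond orders sum to 1 (valence 4) → 3 H
  atom 2: O, bond orders sum to 2 (valence 2) → 0 H
  atom 3: C, bond orders sum to 4 (valence 4) → 0 H
  atom 4: O, bond orders sum to 2 (valence 2) → 0 H
  atom 5: C, bond orders sum to 3 (valence 4) → 1 H
  atom 6: C, bond orders sum to 1 (valence 4) → 3 H
  atom 7: C, bond orders sum to 2 (valence 4) → 2 H
  atom 8: C, bond orders sum to 2 (valence 4) → 2 H
  atom 9: C, bond orders sum to 2 (valence 4) → 2 H
  atom 10: C, bond orders sum to 3 (valence 4) → 1 H
  atom 11: C, bond orders sum to 4 (valence 4) → 0 H
  atom 12: O, bond orders sum to 2 (valence 2) → 0 H
  atom 13: O, bond orders sum to 1 (valence 2) → 1 H
  atom 14: C, bond orders sum to 2 (valence 4) → 2 H
  atom 15: C, bond orders sum to 3 (valence 4) → 1 H
  atom 16: O, bond orders sum to 2 (valence 2) → 0 H
  atom 17: C, bond orders sum to 1 (valence 4) → 3 H
  atom 18: C, bond orders sum to 2 (valence 4) → 2 H
  atom 19: C, bond orders sum to 3 (valence 4) → 1 H
  atom 20: C, bond orders sum to 3 (valence 4) → 1 H
  atom 21: C, bond orders sum to 1 (valence 4) → 3 H
  atom 22: C, bond orders sum to 2 (valence 4) → 2 H
  atom 23: C, bond orders sum to 1 (valence 4) → 3 H
  atom 24: C, bond orders sum to 4 (valence 4) → 0 H
  atom 25: F (halogen, monovalent) → 0 H
  atom 26: F (halogen, monovalent) → 0 H
  atom 27: F (halogen, monovalent) → 0 H
Total hydrogens: 33.

33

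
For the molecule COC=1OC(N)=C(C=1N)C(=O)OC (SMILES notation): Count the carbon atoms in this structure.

Count every carbon token in the SMILES (each C, including those in ring-closure positions and inside branches).
Carbon count: 7.

7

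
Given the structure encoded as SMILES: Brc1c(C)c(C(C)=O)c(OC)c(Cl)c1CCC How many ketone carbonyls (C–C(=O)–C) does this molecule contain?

The ketone motif appears at heavy-atom position 6 in the SMILES.
Other groups present: 1 ether.
Ketone count: 1.

1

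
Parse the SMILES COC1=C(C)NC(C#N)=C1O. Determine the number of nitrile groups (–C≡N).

1

The nitrile motif appears at heavy-atom position 8 in the SMILES.
Other groups present: 1 ether, 1 hydroxyl.
Nitrile count: 1.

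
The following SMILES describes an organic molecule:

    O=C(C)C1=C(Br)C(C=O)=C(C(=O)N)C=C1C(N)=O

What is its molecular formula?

Walk through each heavy atom and fill implicit hydrogens from standard valence (C 4, N 3, O 2, S 2, halogen 1):
  atom 1: O, bond orders sum to 2 (valence 2) → 0 H
  atom 2: C, bond orders sum to 4 (valence 4) → 0 H
  atom 3: C, bond orders sum to 1 (valence 4) → 3 H
  atom 4: C, bond orders sum to 4 (valence 4) → 0 H
  atom 5: C, bond orders sum to 4 (valence 4) → 0 H
  atom 6: Br (halogen, monovalent) → 0 H
  atom 7: C, bond orders sum to 4 (valence 4) → 0 H
  atom 8: C, bond orders sum to 3 (valence 4) → 1 H
  atom 9: O, bond orders sum to 2 (valence 2) → 0 H
  atom 10: C, bond orders sum to 4 (valence 4) → 0 H
  atom 11: C, bond orders sum to 4 (valence 4) → 0 H
  atom 12: O, bond orders sum to 2 (valence 2) → 0 H
  atom 13: N, bond orders sum to 1 (valence 3) → 2 H
  atom 14: C, bond orders sum to 3 (valence 4) → 1 H
  atom 15: C, bond orders sum to 4 (valence 4) → 0 H
  atom 16: C, bond orders sum to 4 (valence 4) → 0 H
  atom 17: N, bond orders sum to 1 (valence 3) → 2 H
  atom 18: O, bond orders sum to 2 (valence 2) → 0 H
Totals → C:11, H:9, Br:1, N:2, O:4.
In Hill order: C11H9BrN2O4.

C11H9BrN2O4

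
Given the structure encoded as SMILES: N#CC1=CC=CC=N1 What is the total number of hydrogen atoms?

Walk through each heavy atom and fill implicit hydrogens from standard valence (C 4, N 3, O 2, S 2, halogen 1):
  atom 1: N, bond orders sum to 3 (valence 3) → 0 H
  atom 2: C, bond orders sum to 4 (valence 4) → 0 H
  atom 3: C, bond orders sum to 4 (valence 4) → 0 H
  atom 4: C, bond orders sum to 3 (valence 4) → 1 H
  atom 5: C, bond orders sum to 3 (valence 4) → 1 H
  atom 6: C, bond orders sum to 3 (valence 4) → 1 H
  atom 7: C, bond orders sum to 3 (valence 4) → 1 H
  atom 8: N, bond orders sum to 3 (valence 3) → 0 H
Total hydrogens: 4.

4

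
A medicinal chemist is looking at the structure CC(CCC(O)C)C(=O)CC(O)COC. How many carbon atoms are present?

Count every carbon token in the SMILES (each C, including those in ring-closure positions and inside branches).
Carbon count: 11.

11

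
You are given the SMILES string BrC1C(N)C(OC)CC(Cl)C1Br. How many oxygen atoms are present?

Scan the SMILES for O atoms (remember two-letter symbols like Cl and Br are single atoms).
Oxygen count: 1.

1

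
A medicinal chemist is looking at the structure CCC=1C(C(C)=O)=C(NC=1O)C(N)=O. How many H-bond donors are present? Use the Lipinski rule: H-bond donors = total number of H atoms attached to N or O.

4

Donors: find every N or O and count the H atoms it carries.
  atom 7 (O): bond orders sum to 2 → 0 H
  atom 9 (N): bond orders sum to 2 → 1 H
  atom 11 (O): bond orders sum to 1 → 1 H
  atom 13 (N): bond orders sum to 1 → 2 H
  atom 14 (O): bond orders sum to 2 → 0 H
Lipinski HBD = 4.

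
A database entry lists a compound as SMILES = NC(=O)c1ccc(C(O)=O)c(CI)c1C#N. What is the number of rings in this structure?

1

In SMILES, each pair of matching ring-closure digits denotes one ring-closing bond; the number of such bonds equals the number of independent rings.
Ring-closure bonds here: 1.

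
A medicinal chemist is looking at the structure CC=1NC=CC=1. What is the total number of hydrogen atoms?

Walk through each heavy atom and fill implicit hydrogens from standard valence (C 4, N 3, O 2, S 2, halogen 1):
  atom 1: C, bond orders sum to 1 (valence 4) → 3 H
  atom 2: C, bond orders sum to 4 (valence 4) → 0 H
  atom 3: N, bond orders sum to 2 (valence 3) → 1 H
  atom 4: C, bond orders sum to 3 (valence 4) → 1 H
  atom 5: C, bond orders sum to 3 (valence 4) → 1 H
  atom 6: C, bond orders sum to 3 (valence 4) → 1 H
Total hydrogens: 7.

7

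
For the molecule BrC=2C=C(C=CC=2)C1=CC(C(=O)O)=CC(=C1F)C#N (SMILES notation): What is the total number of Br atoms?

Scan the SMILES for Br atoms (remember two-letter symbols like Cl and Br are single atoms).
Bromine count: 1.

1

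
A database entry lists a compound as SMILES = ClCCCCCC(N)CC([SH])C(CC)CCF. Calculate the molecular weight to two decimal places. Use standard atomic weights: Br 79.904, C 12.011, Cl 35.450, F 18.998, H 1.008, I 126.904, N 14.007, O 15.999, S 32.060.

283.87 g/mol

First, the molecular formula is C13H27ClFNS (counting implicit H from valence).
  C: 13 × 12.011 = 156.143
  Cl: 1 × 35.450 = 35.450
  F: 1 × 18.998 = 18.998
  H: 27 × 1.008 = 27.216
  N: 1 × 14.007 = 14.007
  S: 1 × 32.060 = 32.060
Sum: 13×12.011 + 1×35.450 + 1×18.998 + 27×1.008 + 1×14.007 + 1×32.060 = 283.874 → 283.87 g/mol.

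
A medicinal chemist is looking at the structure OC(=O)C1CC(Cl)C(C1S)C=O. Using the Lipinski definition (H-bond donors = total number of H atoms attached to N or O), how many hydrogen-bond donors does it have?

1

Donors: find every N or O and count the H atoms it carries.
  atom 1 (O): bond orders sum to 1 → 1 H
  atom 3 (O): bond orders sum to 2 → 0 H
  atom 12 (O): bond orders sum to 2 → 0 H
Lipinski HBD = 1.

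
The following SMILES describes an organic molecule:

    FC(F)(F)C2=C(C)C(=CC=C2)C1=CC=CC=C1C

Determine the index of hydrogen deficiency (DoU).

Degree of unsaturation = (number of rings) + (number of π bonds).
Ring closures in the SMILES: 2.
π bonds: 6 double bonds (each 1 DoU) → 6 DoU from unsaturation.
Total DoU = 2 + 6 = 8.

8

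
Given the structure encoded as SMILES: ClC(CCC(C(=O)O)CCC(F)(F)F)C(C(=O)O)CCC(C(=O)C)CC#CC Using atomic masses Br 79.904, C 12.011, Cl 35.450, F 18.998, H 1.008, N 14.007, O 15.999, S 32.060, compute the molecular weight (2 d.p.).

First, the molecular formula is C19H26ClF3O5 (counting implicit H from valence).
  C: 19 × 12.011 = 228.209
  Cl: 1 × 35.450 = 35.450
  F: 3 × 18.998 = 56.994
  H: 26 × 1.008 = 26.208
  O: 5 × 15.999 = 79.995
Sum: 19×12.011 + 1×35.450 + 3×18.998 + 26×1.008 + 5×15.999 = 426.856 → 426.86 g/mol.

426.86 g/mol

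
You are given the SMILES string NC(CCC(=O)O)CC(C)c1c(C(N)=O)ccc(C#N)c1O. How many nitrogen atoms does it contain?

3

Scan the SMILES for N atoms (remember two-letter symbols like Cl and Br are single atoms).
Nitrogen count: 3.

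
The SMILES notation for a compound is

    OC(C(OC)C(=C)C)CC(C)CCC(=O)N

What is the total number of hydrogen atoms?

23

Walk through each heavy atom and fill implicit hydrogens from standard valence (C 4, N 3, O 2, S 2, halogen 1):
  atom 1: O, bond orders sum to 1 (valence 2) → 1 H
  atom 2: C, bond orders sum to 3 (valence 4) → 1 H
  atom 3: C, bond orders sum to 3 (valence 4) → 1 H
  atom 4: O, bond orders sum to 2 (valence 2) → 0 H
  atom 5: C, bond orders sum to 1 (valence 4) → 3 H
  atom 6: C, bond orders sum to 4 (valence 4) → 0 H
  atom 7: C, bond orders sum to 2 (valence 4) → 2 H
  atom 8: C, bond orders sum to 1 (valence 4) → 3 H
  atom 9: C, bond orders sum to 2 (valence 4) → 2 H
  atom 10: C, bond orders sum to 3 (valence 4) → 1 H
  atom 11: C, bond orders sum to 1 (valence 4) → 3 H
  atom 12: C, bond orders sum to 2 (valence 4) → 2 H
  atom 13: C, bond orders sum to 2 (valence 4) → 2 H
  atom 14: C, bond orders sum to 4 (valence 4) → 0 H
  atom 15: O, bond orders sum to 2 (valence 2) → 0 H
  atom 16: N, bond orders sum to 1 (valence 3) → 2 H
Total hydrogens: 23.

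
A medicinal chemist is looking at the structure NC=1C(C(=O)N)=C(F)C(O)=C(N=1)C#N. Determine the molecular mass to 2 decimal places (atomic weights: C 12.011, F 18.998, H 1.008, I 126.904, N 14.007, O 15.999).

First, the molecular formula is C7H5FN4O2 (counting implicit H from valence).
  C: 7 × 12.011 = 84.077
  F: 1 × 18.998 = 18.998
  H: 5 × 1.008 = 5.040
  N: 4 × 14.007 = 56.028
  O: 2 × 15.999 = 31.998
Sum: 7×12.011 + 1×18.998 + 5×1.008 + 4×14.007 + 2×15.999 = 196.141 → 196.14 g/mol.

196.14 g/mol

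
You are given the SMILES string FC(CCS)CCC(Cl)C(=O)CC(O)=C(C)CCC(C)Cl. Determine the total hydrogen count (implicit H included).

Walk through each heavy atom and fill implicit hydrogens from standard valence (C 4, N 3, O 2, S 2, halogen 1):
  atom 1: F (halogen, monovalent) → 0 H
  atom 2: C, bond orders sum to 3 (valence 4) → 1 H
  atom 3: C, bond orders sum to 2 (valence 4) → 2 H
  atom 4: C, bond orders sum to 2 (valence 4) → 2 H
  atom 5: S, bond orders sum to 1 (valence 2) → 1 H
  atom 6: C, bond orders sum to 2 (valence 4) → 2 H
  atom 7: C, bond orders sum to 2 (valence 4) → 2 H
  atom 8: C, bond orders sum to 3 (valence 4) → 1 H
  atom 9: Cl (halogen, monovalent) → 0 H
  atom 10: C, bond orders sum to 4 (valence 4) → 0 H
  atom 11: O, bond orders sum to 2 (valence 2) → 0 H
  atom 12: C, bond orders sum to 2 (valence 4) → 2 H
  atom 13: C, bond orders sum to 4 (valence 4) → 0 H
  atom 14: O, bond orders sum to 1 (valence 2) → 1 H
  atom 15: C, bond orders sum to 4 (valence 4) → 0 H
  atom 16: C, bond orders sum to 1 (valence 4) → 3 H
  atom 17: C, bond orders sum to 2 (valence 4) → 2 H
  atom 18: C, bond orders sum to 2 (valence 4) → 2 H
  atom 19: C, bond orders sum to 3 (valence 4) → 1 H
  atom 20: C, bond orders sum to 1 (valence 4) → 3 H
  atom 21: Cl (halogen, monovalent) → 0 H
Total hydrogens: 25.

25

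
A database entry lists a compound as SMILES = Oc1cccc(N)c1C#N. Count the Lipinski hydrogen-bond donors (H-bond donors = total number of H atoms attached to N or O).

3

Donors: find every N or O and count the H atoms it carries.
  atom 1 (O): bond orders sum to 1 → 1 H
  atom 7 (N): bond orders sum to 1 → 2 H
  atom 10 (N): bond orders sum to 3 → 0 H
Lipinski HBD = 3.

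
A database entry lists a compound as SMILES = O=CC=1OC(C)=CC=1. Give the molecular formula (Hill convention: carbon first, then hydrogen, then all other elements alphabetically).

Walk through each heavy atom and fill implicit hydrogens from standard valence (C 4, N 3, O 2, S 2, halogen 1):
  atom 1: O, bond orders sum to 2 (valence 2) → 0 H
  atom 2: C, bond orders sum to 3 (valence 4) → 1 H
  atom 3: C, bond orders sum to 4 (valence 4) → 0 H
  atom 4: O, bond orders sum to 2 (valence 2) → 0 H
  atom 5: C, bond orders sum to 4 (valence 4) → 0 H
  atom 6: C, bond orders sum to 1 (valence 4) → 3 H
  atom 7: C, bond orders sum to 3 (valence 4) → 1 H
  atom 8: C, bond orders sum to 3 (valence 4) → 1 H
Totals → C:6, H:6, O:2.

C6H6O2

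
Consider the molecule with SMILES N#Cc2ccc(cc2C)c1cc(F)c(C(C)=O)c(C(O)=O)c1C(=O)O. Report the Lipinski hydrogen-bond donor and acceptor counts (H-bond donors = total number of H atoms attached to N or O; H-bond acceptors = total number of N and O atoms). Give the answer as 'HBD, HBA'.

Donors: find every N or O and count the H atoms it carries.
  atom 1 (N): bond orders sum to 3 → 0 H
  atom 17 (O): bond orders sum to 2 → 0 H
  atom 20 (O): bond orders sum to 1 → 1 H
  atom 21 (O): bond orders sum to 2 → 0 H
  atom 24 (O): bond orders sum to 2 → 0 H
  atom 25 (O): bond orders sum to 1 → 1 H
Lipinski HBD = 2.
Acceptors: N atoms = 1, O atoms = 5 → HBA = 6.

2, 6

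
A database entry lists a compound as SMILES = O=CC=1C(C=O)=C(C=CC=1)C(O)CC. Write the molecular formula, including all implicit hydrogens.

C11H12O3

Walk through each heavy atom and fill implicit hydrogens from standard valence (C 4, N 3, O 2, S 2, halogen 1):
  atom 1: O, bond orders sum to 2 (valence 2) → 0 H
  atom 2: C, bond orders sum to 3 (valence 4) → 1 H
  atom 3: C, bond orders sum to 4 (valence 4) → 0 H
  atom 4: C, bond orders sum to 4 (valence 4) → 0 H
  atom 5: C, bond orders sum to 3 (valence 4) → 1 H
  atom 6: O, bond orders sum to 2 (valence 2) → 0 H
  atom 7: C, bond orders sum to 4 (valence 4) → 0 H
  atom 8: C, bond orders sum to 3 (valence 4) → 1 H
  atom 9: C, bond orders sum to 3 (valence 4) → 1 H
  atom 10: C, bond orders sum to 3 (valence 4) → 1 H
  atom 11: C, bond orders sum to 3 (valence 4) → 1 H
  atom 12: O, bond orders sum to 1 (valence 2) → 1 H
  atom 13: C, bond orders sum to 2 (valence 4) → 2 H
  atom 14: C, bond orders sum to 1 (valence 4) → 3 H
Totals → C:11, H:12, O:3.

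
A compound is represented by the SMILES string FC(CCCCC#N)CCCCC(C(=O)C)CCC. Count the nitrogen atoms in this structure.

Scan the SMILES for N atoms (remember two-letter symbols like Cl and Br are single atoms).
Nitrogen count: 1.

1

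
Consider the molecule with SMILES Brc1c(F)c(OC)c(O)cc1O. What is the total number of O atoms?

Scan the SMILES for O atoms (remember two-letter symbols like Cl and Br are single atoms).
Oxygen count: 3.

3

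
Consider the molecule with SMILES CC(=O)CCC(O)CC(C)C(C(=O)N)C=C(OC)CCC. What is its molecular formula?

C16H29NO4

Walk through each heavy atom and fill implicit hydrogens from standard valence (C 4, N 3, O 2, S 2, halogen 1):
  atom 1: C, bond orders sum to 1 (valence 4) → 3 H
  atom 2: C, bond orders sum to 4 (valence 4) → 0 H
  atom 3: O, bond orders sum to 2 (valence 2) → 0 H
  atom 4: C, bond orders sum to 2 (valence 4) → 2 H
  atom 5: C, bond orders sum to 2 (valence 4) → 2 H
  atom 6: C, bond orders sum to 3 (valence 4) → 1 H
  atom 7: O, bond orders sum to 1 (valence 2) → 1 H
  atom 8: C, bond orders sum to 2 (valence 4) → 2 H
  atom 9: C, bond orders sum to 3 (valence 4) → 1 H
  atom 10: C, bond orders sum to 1 (valence 4) → 3 H
  atom 11: C, bond orders sum to 3 (valence 4) → 1 H
  atom 12: C, bond orders sum to 4 (valence 4) → 0 H
  atom 13: O, bond orders sum to 2 (valence 2) → 0 H
  atom 14: N, bond orders sum to 1 (valence 3) → 2 H
  atom 15: C, bond orders sum to 3 (valence 4) → 1 H
  atom 16: C, bond orders sum to 4 (valence 4) → 0 H
  atom 17: O, bond orders sum to 2 (valence 2) → 0 H
  atom 18: C, bond orders sum to 1 (valence 4) → 3 H
  atom 19: C, bond orders sum to 2 (valence 4) → 2 H
  atom 20: C, bond orders sum to 2 (valence 4) → 2 H
  atom 21: C, bond orders sum to 1 (valence 4) → 3 H
Totals → C:16, H:29, N:1, O:4.
In Hill order: C16H29NO4.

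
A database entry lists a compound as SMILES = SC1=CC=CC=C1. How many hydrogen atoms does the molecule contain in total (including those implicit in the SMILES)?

6

Walk through each heavy atom and fill implicit hydrogens from standard valence (C 4, N 3, O 2, S 2, halogen 1):
  atom 1: S, bond orders sum to 1 (valence 2) → 1 H
  atom 2: C, bond orders sum to 4 (valence 4) → 0 H
  atom 3: C, bond orders sum to 3 (valence 4) → 1 H
  atom 4: C, bond orders sum to 3 (valence 4) → 1 H
  atom 5: C, bond orders sum to 3 (valence 4) → 1 H
  atom 6: C, bond orders sum to 3 (valence 4) → 1 H
  atom 7: C, bond orders sum to 3 (valence 4) → 1 H
Total hydrogens: 6.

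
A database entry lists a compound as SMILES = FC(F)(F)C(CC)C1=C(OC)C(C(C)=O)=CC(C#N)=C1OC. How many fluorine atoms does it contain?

3

Scan the SMILES for F atoms (remember two-letter symbols like Cl and Br are single atoms).
Fluorine count: 3.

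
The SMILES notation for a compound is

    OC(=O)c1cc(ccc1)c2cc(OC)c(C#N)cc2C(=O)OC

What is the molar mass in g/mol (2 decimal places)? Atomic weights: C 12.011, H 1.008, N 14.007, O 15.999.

First, the molecular formula is C17H13NO5 (counting implicit H from valence).
  C: 17 × 12.011 = 204.187
  H: 13 × 1.008 = 13.104
  N: 1 × 14.007 = 14.007
  O: 5 × 15.999 = 79.995
Sum: 17×12.011 + 13×1.008 + 1×14.007 + 5×15.999 = 311.293 → 311.29 g/mol.

311.29 g/mol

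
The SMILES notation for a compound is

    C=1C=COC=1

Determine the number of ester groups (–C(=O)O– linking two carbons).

Scan the SMILES for the ester motif — none present.

0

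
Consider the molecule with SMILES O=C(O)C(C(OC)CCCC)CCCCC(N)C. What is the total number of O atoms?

3

Scan the SMILES for O atoms (remember two-letter symbols like Cl and Br are single atoms).
Oxygen count: 3.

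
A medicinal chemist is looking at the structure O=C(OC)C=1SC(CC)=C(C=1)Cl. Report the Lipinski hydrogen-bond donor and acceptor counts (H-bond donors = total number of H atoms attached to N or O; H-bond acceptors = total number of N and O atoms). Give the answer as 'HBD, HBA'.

0, 2

Donors: find every N or O and count the H atoms it carries.
  atom 1 (O): bond orders sum to 2 → 0 H
  atom 3 (O): bond orders sum to 2 → 0 H
Lipinski HBD = 0.
Acceptors: N atoms = 0, O atoms = 2 → HBA = 2.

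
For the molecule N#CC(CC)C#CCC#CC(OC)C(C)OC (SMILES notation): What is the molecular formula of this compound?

C14H19NO2

Walk through each heavy atom and fill implicit hydrogens from standard valence (C 4, N 3, O 2, S 2, halogen 1):
  atom 1: N, bond orders sum to 3 (valence 3) → 0 H
  atom 2: C, bond orders sum to 4 (valence 4) → 0 H
  atom 3: C, bond orders sum to 3 (valence 4) → 1 H
  atom 4: C, bond orders sum to 2 (valence 4) → 2 H
  atom 5: C, bond orders sum to 1 (valence 4) → 3 H
  atom 6: C, bond orders sum to 4 (valence 4) → 0 H
  atom 7: C, bond orders sum to 4 (valence 4) → 0 H
  atom 8: C, bond orders sum to 2 (valence 4) → 2 H
  atom 9: C, bond orders sum to 4 (valence 4) → 0 H
  atom 10: C, bond orders sum to 4 (valence 4) → 0 H
  atom 11: C, bond orders sum to 3 (valence 4) → 1 H
  atom 12: O, bond orders sum to 2 (valence 2) → 0 H
  atom 13: C, bond orders sum to 1 (valence 4) → 3 H
  atom 14: C, bond orders sum to 3 (valence 4) → 1 H
  atom 15: C, bond orders sum to 1 (valence 4) → 3 H
  atom 16: O, bond orders sum to 2 (valence 2) → 0 H
  atom 17: C, bond orders sum to 1 (valence 4) → 3 H
Totals → C:14, H:19, N:1, O:2.
In Hill order: C14H19NO2.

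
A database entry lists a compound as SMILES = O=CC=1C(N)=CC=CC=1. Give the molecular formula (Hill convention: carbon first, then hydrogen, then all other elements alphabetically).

C7H7NO

Walk through each heavy atom and fill implicit hydrogens from standard valence (C 4, N 3, O 2, S 2, halogen 1):
  atom 1: O, bond orders sum to 2 (valence 2) → 0 H
  atom 2: C, bond orders sum to 3 (valence 4) → 1 H
  atom 3: C, bond orders sum to 4 (valence 4) → 0 H
  atom 4: C, bond orders sum to 4 (valence 4) → 0 H
  atom 5: N, bond orders sum to 1 (valence 3) → 2 H
  atom 6: C, bond orders sum to 3 (valence 4) → 1 H
  atom 7: C, bond orders sum to 3 (valence 4) → 1 H
  atom 8: C, bond orders sum to 3 (valence 4) → 1 H
  atom 9: C, bond orders sum to 3 (valence 4) → 1 H
Totals → C:7, H:7, N:1, O:1.
In Hill order: C7H7NO.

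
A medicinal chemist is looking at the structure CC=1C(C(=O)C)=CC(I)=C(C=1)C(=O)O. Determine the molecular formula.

Walk through each heavy atom and fill implicit hydrogens from standard valence (C 4, N 3, O 2, S 2, halogen 1):
  atom 1: C, bond orders sum to 1 (valence 4) → 3 H
  atom 2: C, bond orders sum to 4 (valence 4) → 0 H
  atom 3: C, bond orders sum to 4 (valence 4) → 0 H
  atom 4: C, bond orders sum to 4 (valence 4) → 0 H
  atom 5: O, bond orders sum to 2 (valence 2) → 0 H
  atom 6: C, bond orders sum to 1 (valence 4) → 3 H
  atom 7: C, bond orders sum to 3 (valence 4) → 1 H
  atom 8: C, bond orders sum to 4 (valence 4) → 0 H
  atom 9: I (halogen, monovalent) → 0 H
  atom 10: C, bond orders sum to 4 (valence 4) → 0 H
  atom 11: C, bond orders sum to 3 (valence 4) → 1 H
  atom 12: C, bond orders sum to 4 (valence 4) → 0 H
  atom 13: O, bond orders sum to 2 (valence 2) → 0 H
  atom 14: O, bond orders sum to 1 (valence 2) → 1 H
Totals → C:10, H:9, I:1, O:3.
In Hill order: C10H9IO3.

C10H9IO3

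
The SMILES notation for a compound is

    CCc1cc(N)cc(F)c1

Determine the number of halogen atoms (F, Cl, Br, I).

1

Halogen atoms appear at heavy-atom position 9 (1×F).
Other groups present: 1 primary amine.
Halogen count: 1.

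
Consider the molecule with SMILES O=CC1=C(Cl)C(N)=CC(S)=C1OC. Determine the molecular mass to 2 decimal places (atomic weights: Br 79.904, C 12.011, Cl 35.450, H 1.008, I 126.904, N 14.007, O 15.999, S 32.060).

First, the molecular formula is C8H8ClNO2S (counting implicit H from valence).
  C: 8 × 12.011 = 96.088
  Cl: 1 × 35.450 = 35.450
  H: 8 × 1.008 = 8.064
  N: 1 × 14.007 = 14.007
  O: 2 × 15.999 = 31.998
  S: 1 × 32.060 = 32.060
Sum: 8×12.011 + 1×35.450 + 8×1.008 + 1×14.007 + 2×15.999 + 1×32.060 = 217.667 → 217.67 g/mol.

217.67 g/mol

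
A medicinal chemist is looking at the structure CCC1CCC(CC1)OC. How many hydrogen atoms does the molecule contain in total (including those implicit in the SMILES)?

18

Walk through each heavy atom and fill implicit hydrogens from standard valence (C 4, N 3, O 2, S 2, halogen 1):
  atom 1: C, bond orders sum to 1 (valence 4) → 3 H
  atom 2: C, bond orders sum to 2 (valence 4) → 2 H
  atom 3: C, bond orders sum to 3 (valence 4) → 1 H
  atom 4: C, bond orders sum to 2 (valence 4) → 2 H
  atom 5: C, bond orders sum to 2 (valence 4) → 2 H
  atom 6: C, bond orders sum to 3 (valence 4) → 1 H
  atom 7: C, bond orders sum to 2 (valence 4) → 2 H
  atom 8: C, bond orders sum to 2 (valence 4) → 2 H
  atom 9: O, bond orders sum to 2 (valence 2) → 0 H
  atom 10: C, bond orders sum to 1 (valence 4) → 3 H
Total hydrogens: 18.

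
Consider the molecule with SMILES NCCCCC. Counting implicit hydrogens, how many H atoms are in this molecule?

Walk through each heavy atom and fill implicit hydrogens from standard valence (C 4, N 3, O 2, S 2, halogen 1):
  atom 1: N, bond orders sum to 1 (valence 3) → 2 H
  atom 2: C, bond orders sum to 2 (valence 4) → 2 H
  atom 3: C, bond orders sum to 2 (valence 4) → 2 H
  atom 4: C, bond orders sum to 2 (valence 4) → 2 H
  atom 5: C, bond orders sum to 2 (valence 4) → 2 H
  atom 6: C, bond orders sum to 1 (valence 4) → 3 H
Total hydrogens: 13.

13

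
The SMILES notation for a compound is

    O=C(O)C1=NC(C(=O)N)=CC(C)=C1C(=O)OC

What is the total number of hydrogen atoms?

Walk through each heavy atom and fill implicit hydrogens from standard valence (C 4, N 3, O 2, S 2, halogen 1):
  atom 1: O, bond orders sum to 2 (valence 2) → 0 H
  atom 2: C, bond orders sum to 4 (valence 4) → 0 H
  atom 3: O, bond orders sum to 1 (valence 2) → 1 H
  atom 4: C, bond orders sum to 4 (valence 4) → 0 H
  atom 5: N, bond orders sum to 3 (valence 3) → 0 H
  atom 6: C, bond orders sum to 4 (valence 4) → 0 H
  atom 7: C, bond orders sum to 4 (valence 4) → 0 H
  atom 8: O, bond orders sum to 2 (valence 2) → 0 H
  atom 9: N, bond orders sum to 1 (valence 3) → 2 H
  atom 10: C, bond orders sum to 3 (valence 4) → 1 H
  atom 11: C, bond orders sum to 4 (valence 4) → 0 H
  atom 12: C, bond orders sum to 1 (valence 4) → 3 H
  atom 13: C, bond orders sum to 4 (valence 4) → 0 H
  atom 14: C, bond orders sum to 4 (valence 4) → 0 H
  atom 15: O, bond orders sum to 2 (valence 2) → 0 H
  atom 16: O, bond orders sum to 2 (valence 2) → 0 H
  atom 17: C, bond orders sum to 1 (valence 4) → 3 H
Total hydrogens: 10.

10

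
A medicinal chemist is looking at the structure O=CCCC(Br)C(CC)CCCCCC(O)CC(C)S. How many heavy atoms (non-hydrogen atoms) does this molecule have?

Every atom symbol written in the SMILES (organic subset) is one heavy atom; implicit H are not written.
Heavy atoms by element → Br:1, C:16, O:2, S:1.
Total: 20.

20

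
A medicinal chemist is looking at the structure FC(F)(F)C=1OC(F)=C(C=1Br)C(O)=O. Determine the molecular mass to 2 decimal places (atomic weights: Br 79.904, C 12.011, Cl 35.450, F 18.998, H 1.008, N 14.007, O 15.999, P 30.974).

First, the molecular formula is C6HBrF4O3 (counting implicit H from valence).
  Br: 1 × 79.904 = 79.904
  C: 6 × 12.011 = 72.066
  F: 4 × 18.998 = 75.992
  H: 1 × 1.008 = 1.008
  O: 3 × 15.999 = 47.997
Sum: 1×79.904 + 6×12.011 + 4×18.998 + 1×1.008 + 3×15.999 = 276.967 → 276.97 g/mol.

276.97 g/mol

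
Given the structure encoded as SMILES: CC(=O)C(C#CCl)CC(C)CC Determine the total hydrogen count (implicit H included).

15

Walk through each heavy atom and fill implicit hydrogens from standard valence (C 4, N 3, O 2, S 2, halogen 1):
  atom 1: C, bond orders sum to 1 (valence 4) → 3 H
  atom 2: C, bond orders sum to 4 (valence 4) → 0 H
  atom 3: O, bond orders sum to 2 (valence 2) → 0 H
  atom 4: C, bond orders sum to 3 (valence 4) → 1 H
  atom 5: C, bond orders sum to 4 (valence 4) → 0 H
  atom 6: C, bond orders sum to 4 (valence 4) → 0 H
  atom 7: Cl (halogen, monovalent) → 0 H
  atom 8: C, bond orders sum to 2 (valence 4) → 2 H
  atom 9: C, bond orders sum to 3 (valence 4) → 1 H
  atom 10: C, bond orders sum to 1 (valence 4) → 3 H
  atom 11: C, bond orders sum to 2 (valence 4) → 2 H
  atom 12: C, bond orders sum to 1 (valence 4) → 3 H
Total hydrogens: 15.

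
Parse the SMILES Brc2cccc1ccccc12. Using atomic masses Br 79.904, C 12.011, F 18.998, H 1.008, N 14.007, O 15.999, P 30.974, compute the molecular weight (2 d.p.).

First, the molecular formula is C10H7Br (counting implicit H from valence).
  Br: 1 × 79.904 = 79.904
  C: 10 × 12.011 = 120.110
  H: 7 × 1.008 = 7.056
Sum: 1×79.904 + 10×12.011 + 7×1.008 = 207.070 → 207.07 g/mol.

207.07 g/mol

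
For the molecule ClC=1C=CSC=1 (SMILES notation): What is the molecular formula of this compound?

C4H3ClS

Walk through each heavy atom and fill implicit hydrogens from standard valence (C 4, N 3, O 2, S 2, halogen 1):
  atom 1: Cl (halogen, monovalent) → 0 H
  atom 2: C, bond orders sum to 4 (valence 4) → 0 H
  atom 3: C, bond orders sum to 3 (valence 4) → 1 H
  atom 4: C, bond orders sum to 3 (valence 4) → 1 H
  atom 5: S, bond orders sum to 2 (valence 2) → 0 H
  atom 6: C, bond orders sum to 3 (valence 4) → 1 H
Totals → C:4, H:3, Cl:1, S:1.
In Hill order: C4H3ClS.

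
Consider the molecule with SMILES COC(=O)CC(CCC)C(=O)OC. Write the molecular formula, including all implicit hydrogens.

C9H16O4

Walk through each heavy atom and fill implicit hydrogens from standard valence (C 4, N 3, O 2, S 2, halogen 1):
  atom 1: C, bond orders sum to 1 (valence 4) → 3 H
  atom 2: O, bond orders sum to 2 (valence 2) → 0 H
  atom 3: C, bond orders sum to 4 (valence 4) → 0 H
  atom 4: O, bond orders sum to 2 (valence 2) → 0 H
  atom 5: C, bond orders sum to 2 (valence 4) → 2 H
  atom 6: C, bond orders sum to 3 (valence 4) → 1 H
  atom 7: C, bond orders sum to 2 (valence 4) → 2 H
  atom 8: C, bond orders sum to 2 (valence 4) → 2 H
  atom 9: C, bond orders sum to 1 (valence 4) → 3 H
  atom 10: C, bond orders sum to 4 (valence 4) → 0 H
  atom 11: O, bond orders sum to 2 (valence 2) → 0 H
  atom 12: O, bond orders sum to 2 (valence 2) → 0 H
  atom 13: C, bond orders sum to 1 (valence 4) → 3 H
Totals → C:9, H:16, O:4.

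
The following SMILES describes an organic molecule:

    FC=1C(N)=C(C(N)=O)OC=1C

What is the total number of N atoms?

Scan the SMILES for N atoms (remember two-letter symbols like Cl and Br are single atoms).
Nitrogen count: 2.

2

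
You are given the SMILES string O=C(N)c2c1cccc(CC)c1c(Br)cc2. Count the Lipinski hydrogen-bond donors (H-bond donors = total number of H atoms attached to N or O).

2

Donors: find every N or O and count the H atoms it carries.
  atom 1 (O): bond orders sum to 2 → 0 H
  atom 3 (N): bond orders sum to 1 → 2 H
Lipinski HBD = 2.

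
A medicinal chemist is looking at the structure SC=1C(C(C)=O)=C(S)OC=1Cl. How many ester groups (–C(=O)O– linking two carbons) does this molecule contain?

0

Scan the SMILES for the ester motif — none present.
Groups that are present: 1 ketone, 2 thiol.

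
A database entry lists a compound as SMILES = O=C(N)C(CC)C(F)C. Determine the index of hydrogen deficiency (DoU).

1

Degree of unsaturation = (number of rings) + (number of π bonds).
Ring closures in the SMILES: 0.
π bonds: 1 double bond (each 1 DoU) → 1 DoU from unsaturation.
Total DoU = 0 + 1 = 1.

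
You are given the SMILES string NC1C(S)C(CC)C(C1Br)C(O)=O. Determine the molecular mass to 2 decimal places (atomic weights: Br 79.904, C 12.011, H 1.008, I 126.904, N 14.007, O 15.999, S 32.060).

268.17 g/mol

First, the molecular formula is C8H14BrNO2S (counting implicit H from valence).
  Br: 1 × 79.904 = 79.904
  C: 8 × 12.011 = 96.088
  H: 14 × 1.008 = 14.112
  N: 1 × 14.007 = 14.007
  O: 2 × 15.999 = 31.998
  S: 1 × 32.060 = 32.060
Sum: 1×79.904 + 8×12.011 + 14×1.008 + 1×14.007 + 2×15.999 + 1×32.060 = 268.169 → 268.17 g/mol.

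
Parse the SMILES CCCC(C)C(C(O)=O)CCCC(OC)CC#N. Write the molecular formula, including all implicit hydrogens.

Walk through each heavy atom and fill implicit hydrogens from standard valence (C 4, N 3, O 2, S 2, halogen 1):
  atom 1: C, bond orders sum to 1 (valence 4) → 3 H
  atom 2: C, bond orders sum to 2 (valence 4) → 2 H
  atom 3: C, bond orders sum to 2 (valence 4) → 2 H
  atom 4: C, bond orders sum to 3 (valence 4) → 1 H
  atom 5: C, bond orders sum to 1 (valence 4) → 3 H
  atom 6: C, bond orders sum to 3 (valence 4) → 1 H
  atom 7: C, bond orders sum to 4 (valence 4) → 0 H
  atom 8: O, bond orders sum to 1 (valence 2) → 1 H
  atom 9: O, bond orders sum to 2 (valence 2) → 0 H
  atom 10: C, bond orders sum to 2 (valence 4) → 2 H
  atom 11: C, bond orders sum to 2 (valence 4) → 2 H
  atom 12: C, bond orders sum to 2 (valence 4) → 2 H
  atom 13: C, bond orders sum to 3 (valence 4) → 1 H
  atom 14: O, bond orders sum to 2 (valence 2) → 0 H
  atom 15: C, bond orders sum to 1 (valence 4) → 3 H
  atom 16: C, bond orders sum to 2 (valence 4) → 2 H
  atom 17: C, bond orders sum to 4 (valence 4) → 0 H
  atom 18: N, bond orders sum to 3 (valence 3) → 0 H
Totals → C:14, H:25, N:1, O:3.
In Hill order: C14H25NO3.

C14H25NO3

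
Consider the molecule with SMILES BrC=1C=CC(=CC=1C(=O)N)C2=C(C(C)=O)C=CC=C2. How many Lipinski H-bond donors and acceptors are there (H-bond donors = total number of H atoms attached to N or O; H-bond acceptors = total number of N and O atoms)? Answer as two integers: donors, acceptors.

Donors: find every N or O and count the H atoms it carries.
  atom 9 (O): bond orders sum to 2 → 0 H
  atom 10 (N): bond orders sum to 1 → 2 H
  atom 15 (O): bond orders sum to 2 → 0 H
Lipinski HBD = 2.
Acceptors: N atoms = 1, O atoms = 2 → HBA = 3.

2, 3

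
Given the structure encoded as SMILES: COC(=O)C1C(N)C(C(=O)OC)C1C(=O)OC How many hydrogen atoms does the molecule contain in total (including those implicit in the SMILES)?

15

Walk through each heavy atom and fill implicit hydrogens from standard valence (C 4, N 3, O 2, S 2, halogen 1):
  atom 1: C, bond orders sum to 1 (valence 4) → 3 H
  atom 2: O, bond orders sum to 2 (valence 2) → 0 H
  atom 3: C, bond orders sum to 4 (valence 4) → 0 H
  atom 4: O, bond orders sum to 2 (valence 2) → 0 H
  atom 5: C, bond orders sum to 3 (valence 4) → 1 H
  atom 6: C, bond orders sum to 3 (valence 4) → 1 H
  atom 7: N, bond orders sum to 1 (valence 3) → 2 H
  atom 8: C, bond orders sum to 3 (valence 4) → 1 H
  atom 9: C, bond orders sum to 4 (valence 4) → 0 H
  atom 10: O, bond orders sum to 2 (valence 2) → 0 H
  atom 11: O, bond orders sum to 2 (valence 2) → 0 H
  atom 12: C, bond orders sum to 1 (valence 4) → 3 H
  atom 13: C, bond orders sum to 3 (valence 4) → 1 H
  atom 14: C, bond orders sum to 4 (valence 4) → 0 H
  atom 15: O, bond orders sum to 2 (valence 2) → 0 H
  atom 16: O, bond orders sum to 2 (valence 2) → 0 H
  atom 17: C, bond orders sum to 1 (valence 4) → 3 H
Total hydrogens: 15.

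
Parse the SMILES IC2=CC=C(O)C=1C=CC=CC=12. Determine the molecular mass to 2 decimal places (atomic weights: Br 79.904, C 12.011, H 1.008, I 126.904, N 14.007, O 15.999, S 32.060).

270.07 g/mol

First, the molecular formula is C10H7IO (counting implicit H from valence).
  C: 10 × 12.011 = 120.110
  H: 7 × 1.008 = 7.056
  I: 1 × 126.904 = 126.904
  O: 1 × 15.999 = 15.999
Sum: 10×12.011 + 7×1.008 + 1×126.904 + 1×15.999 = 270.069 → 270.07 g/mol.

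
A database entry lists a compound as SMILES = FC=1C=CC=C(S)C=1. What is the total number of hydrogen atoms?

5

Walk through each heavy atom and fill implicit hydrogens from standard valence (C 4, N 3, O 2, S 2, halogen 1):
  atom 1: F (halogen, monovalent) → 0 H
  atom 2: C, bond orders sum to 4 (valence 4) → 0 H
  atom 3: C, bond orders sum to 3 (valence 4) → 1 H
  atom 4: C, bond orders sum to 3 (valence 4) → 1 H
  atom 5: C, bond orders sum to 3 (valence 4) → 1 H
  atom 6: C, bond orders sum to 4 (valence 4) → 0 H
  atom 7: S, bond orders sum to 1 (valence 2) → 1 H
  atom 8: C, bond orders sum to 3 (valence 4) → 1 H
Total hydrogens: 5.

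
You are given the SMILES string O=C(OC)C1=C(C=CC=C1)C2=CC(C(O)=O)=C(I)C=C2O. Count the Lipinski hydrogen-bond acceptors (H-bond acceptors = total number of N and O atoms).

5

N atoms: 0; O atoms: 5.
Lipinski HBA = 0 + 5 = 5.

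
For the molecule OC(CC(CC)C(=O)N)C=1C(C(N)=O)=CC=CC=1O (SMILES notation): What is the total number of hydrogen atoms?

Walk through each heavy atom and fill implicit hydrogens from standard valence (C 4, N 3, O 2, S 2, halogen 1):
  atom 1: O, bond orders sum to 1 (valence 2) → 1 H
  atom 2: C, bond orders sum to 3 (valence 4) → 1 H
  atom 3: C, bond orders sum to 2 (valence 4) → 2 H
  atom 4: C, bond orders sum to 3 (valence 4) → 1 H
  atom 5: C, bond orders sum to 2 (valence 4) → 2 H
  atom 6: C, bond orders sum to 1 (valence 4) → 3 H
  atom 7: C, bond orders sum to 4 (valence 4) → 0 H
  atom 8: O, bond orders sum to 2 (valence 2) → 0 H
  atom 9: N, bond orders sum to 1 (valence 3) → 2 H
  atom 10: C, bond orders sum to 4 (valence 4) → 0 H
  atom 11: C, bond orders sum to 4 (valence 4) → 0 H
  atom 12: C, bond orders sum to 4 (valence 4) → 0 H
  atom 13: N, bond orders sum to 1 (valence 3) → 2 H
  atom 14: O, bond orders sum to 2 (valence 2) → 0 H
  atom 15: C, bond orders sum to 3 (valence 4) → 1 H
  atom 16: C, bond orders sum to 3 (valence 4) → 1 H
  atom 17: C, bond orders sum to 3 (valence 4) → 1 H
  atom 18: C, bond orders sum to 4 (valence 4) → 0 H
  atom 19: O, bond orders sum to 1 (valence 2) → 1 H
Total hydrogens: 18.

18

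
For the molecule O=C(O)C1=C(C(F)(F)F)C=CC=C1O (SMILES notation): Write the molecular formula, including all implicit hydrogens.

Walk through each heavy atom and fill implicit hydrogens from standard valence (C 4, N 3, O 2, S 2, halogen 1):
  atom 1: O, bond orders sum to 2 (valence 2) → 0 H
  atom 2: C, bond orders sum to 4 (valence 4) → 0 H
  atom 3: O, bond orders sum to 1 (valence 2) → 1 H
  atom 4: C, bond orders sum to 4 (valence 4) → 0 H
  atom 5: C, bond orders sum to 4 (valence 4) → 0 H
  atom 6: C, bond orders sum to 4 (valence 4) → 0 H
  atom 7: F (halogen, monovalent) → 0 H
  atom 8: F (halogen, monovalent) → 0 H
  atom 9: F (halogen, monovalent) → 0 H
  atom 10: C, bond orders sum to 3 (valence 4) → 1 H
  atom 11: C, bond orders sum to 3 (valence 4) → 1 H
  atom 12: C, bond orders sum to 3 (valence 4) → 1 H
  atom 13: C, bond orders sum to 4 (valence 4) → 0 H
  atom 14: O, bond orders sum to 1 (valence 2) → 1 H
Totals → C:8, H:5, F:3, O:3.
In Hill order: C8H5F3O3.

C8H5F3O3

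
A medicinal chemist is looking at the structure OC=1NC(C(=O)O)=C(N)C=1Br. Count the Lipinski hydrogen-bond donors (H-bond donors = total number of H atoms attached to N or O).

5

Donors: find every N or O and count the H atoms it carries.
  atom 1 (O): bond orders sum to 1 → 1 H
  atom 3 (N): bond orders sum to 2 → 1 H
  atom 6 (O): bond orders sum to 2 → 0 H
  atom 7 (O): bond orders sum to 1 → 1 H
  atom 9 (N): bond orders sum to 1 → 2 H
Lipinski HBD = 5.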